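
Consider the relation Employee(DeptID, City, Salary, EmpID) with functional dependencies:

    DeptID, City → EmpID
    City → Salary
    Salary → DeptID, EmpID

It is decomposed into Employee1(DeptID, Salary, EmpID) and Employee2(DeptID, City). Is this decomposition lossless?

No

Common attributes: Employee1 ∩ Employee2 = {DeptID}.
No dependency enlarges {DeptID}, so (DeptID)⁺ = {DeptID}.
The closure contains neither all of Employee1 = {DeptID, Salary, EmpID} nor all of Employee2 = {DeptID, City}, so the common attributes are not a superkey of either fragment. The join is lossy.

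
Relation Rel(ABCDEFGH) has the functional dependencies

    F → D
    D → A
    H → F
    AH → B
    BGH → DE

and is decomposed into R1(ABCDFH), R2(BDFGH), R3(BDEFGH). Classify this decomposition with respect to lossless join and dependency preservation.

Lossless test (chase): Rows 1 and 2 agree on D; apply D→A and equate their A entries. Rows 1 and 3 agree on D; apply D→A and equate their A entries. Rows 2 and 3 agree on BGH; apply BGH→DE and equate their DE entries. No row becomes fully distinguished — the join is lossy.
Dependency preservation: every FD's attributes lie within a single fragment, so each can be enforced locally — preserved.

lossy but dependency-preserving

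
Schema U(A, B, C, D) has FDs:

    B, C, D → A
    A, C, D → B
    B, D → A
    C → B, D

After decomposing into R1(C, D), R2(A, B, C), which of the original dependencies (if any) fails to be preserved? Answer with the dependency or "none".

Check B, D → A: no single fragment contains all of {A, B, D}, and the restricted closure of {B, D} across the fragments never reaches {A}.
B, C, D → A is preserved.
A, C, D → B is preserved.
C → B, D is preserved.

B, D → A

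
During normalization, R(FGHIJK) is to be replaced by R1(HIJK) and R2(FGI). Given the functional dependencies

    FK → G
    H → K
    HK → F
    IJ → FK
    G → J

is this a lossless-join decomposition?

Common attributes: R1 ∩ R2 = {I}.
No dependency enlarges {I}, so (I)⁺ = {I}.
The closure contains neither all of R1 = {HIJK} nor all of R2 = {FGI}, so the common attributes are not a superkey of either fragment. The join is lossy.

No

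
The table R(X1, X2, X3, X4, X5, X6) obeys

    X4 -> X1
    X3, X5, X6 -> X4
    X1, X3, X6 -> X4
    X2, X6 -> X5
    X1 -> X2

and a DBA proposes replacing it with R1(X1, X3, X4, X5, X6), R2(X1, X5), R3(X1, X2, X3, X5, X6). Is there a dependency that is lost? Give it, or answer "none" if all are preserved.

none

X4 → X1 lies within R1.
X3, X5, X6 → X4 lies within R1.
X1, X3, X6 → X4 lies within R1.
X2, X6 → X5 lies within R3.
X1 → X2 lies within R3.
Every dependency is enforceable on the fragments, so the decomposition is dependency-preserving.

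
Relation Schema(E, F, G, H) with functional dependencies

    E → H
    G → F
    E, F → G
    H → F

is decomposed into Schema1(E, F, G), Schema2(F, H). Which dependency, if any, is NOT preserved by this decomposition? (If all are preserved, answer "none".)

E → H

Check E → H: no single fragment contains all of {E, H}, and the restricted closure of {E} across the fragments never reaches {H}.
G → F is preserved.
E, F → G is preserved.
H → F is preserved.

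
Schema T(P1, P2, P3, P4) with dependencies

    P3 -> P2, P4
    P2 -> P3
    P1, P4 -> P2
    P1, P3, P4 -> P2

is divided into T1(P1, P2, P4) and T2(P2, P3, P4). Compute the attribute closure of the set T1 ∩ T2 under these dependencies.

T1 ∩ T2 = {P2, P4}.
P2 → P3 applies, adding P3
Closure: {P2, P3, P4}.

P2, P3, P4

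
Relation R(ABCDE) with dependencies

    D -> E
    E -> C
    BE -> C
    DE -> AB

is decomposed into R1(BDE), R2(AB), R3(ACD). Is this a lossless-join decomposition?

Yes

Chase test. Columns are ABCDE; row i has aⱼ where attribute j ∈ Ri, else bᵢⱼ.
Initial tableau (one row per fragment):
  row 1: b11 a2 b13 a4 a5
  row 2: a1 a2 b23 b24 b25
  row 3: a1 b32 a3 a4 b35
Rows 1 and 3 agree on D; apply D→E and equate their E entries.
Rows 1 and 3 agree on E; apply E→C and equate their C entries.
Rows 1 and 3 agree on DE; apply DE→AB and equate their AB entries.
Row 1 is now all distinguished symbols — the join is lossless.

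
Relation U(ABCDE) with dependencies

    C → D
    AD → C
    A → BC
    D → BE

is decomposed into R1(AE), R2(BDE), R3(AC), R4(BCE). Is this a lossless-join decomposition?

Chase test. Columns are ABCDE; row i has aⱼ where attribute j ∈ Ri, else bᵢⱼ.
Initial tableau (one row per fragment):
  row 1: a1 b12 b13 b14 a5
  row 2: b21 a2 b23 a4 a5
  row 3: a1 b32 a3 b34 b35
  row 4: b41 a2 a3 b44 a5
Rows 3 and 4 agree on C; apply C→D and equate their D entries.
Rows 1 and 3 agree on A; apply A→BC and equate their BC entries.
Rows 3 and 4 agree on D; apply D→BE and equate their BE entries.
Rows 1 and 3 agree on C; apply C→D and equate their D entries.
No row becomes fully distinguished — the join is lossy.

No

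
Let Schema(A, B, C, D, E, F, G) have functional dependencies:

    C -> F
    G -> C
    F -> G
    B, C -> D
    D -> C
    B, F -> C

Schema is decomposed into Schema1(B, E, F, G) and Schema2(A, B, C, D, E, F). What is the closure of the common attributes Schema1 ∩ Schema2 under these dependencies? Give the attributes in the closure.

Schema1 ∩ Schema2 = {B, E, F}.
F → G applies, adding G
B, F → C applies, adding C
B, C → D applies, adding D
Closure: {B, C, D, E, F, G}.

B, C, D, E, F, G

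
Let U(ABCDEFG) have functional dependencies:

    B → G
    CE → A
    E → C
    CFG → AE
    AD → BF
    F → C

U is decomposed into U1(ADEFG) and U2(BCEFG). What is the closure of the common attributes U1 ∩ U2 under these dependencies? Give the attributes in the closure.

U1 ∩ U2 = {EFG}.
E → C applies, adding C
CFG → AE applies, adding A
Closure: {ACEFG}.

ACEFG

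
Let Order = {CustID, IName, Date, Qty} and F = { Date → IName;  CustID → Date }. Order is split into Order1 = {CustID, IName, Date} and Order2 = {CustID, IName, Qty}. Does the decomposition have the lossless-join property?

Common attributes: Order1 ∩ Order2 = {CustID, IName}.
Closure of {CustID, IName}: CustID → Date applies, adding Date. So (CustID, IName)⁺ = {CustID, IName, Date}.
This closure contains every attribute of Order1, so Order1 ∩ Order2 → Order1. The join is lossless.

Yes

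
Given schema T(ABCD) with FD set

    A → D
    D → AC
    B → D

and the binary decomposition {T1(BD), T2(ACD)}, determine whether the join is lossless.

Yes

Common attributes: T1 ∩ T2 = {D}.
Closure of {D}: D → AC applies, adding AC. So (D)⁺ = {ACD}.
This closure contains every attribute of T2, so T1 ∩ T2 → T2. The join is lossless.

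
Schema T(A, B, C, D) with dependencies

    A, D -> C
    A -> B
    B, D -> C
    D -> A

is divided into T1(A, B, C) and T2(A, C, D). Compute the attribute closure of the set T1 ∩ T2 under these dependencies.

T1 ∩ T2 = {A, C}.
A → B applies, adding B
Closure: {A, B, C}.

A, B, C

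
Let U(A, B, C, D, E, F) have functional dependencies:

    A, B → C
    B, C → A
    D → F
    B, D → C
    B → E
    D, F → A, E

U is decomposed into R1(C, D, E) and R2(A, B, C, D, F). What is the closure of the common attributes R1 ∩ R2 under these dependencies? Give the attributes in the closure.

R1 ∩ R2 = {C, D}.
D → F applies, adding F
D, F → A, E applies, adding A, E
Closure: {A, C, D, E, F}.

A, C, D, E, F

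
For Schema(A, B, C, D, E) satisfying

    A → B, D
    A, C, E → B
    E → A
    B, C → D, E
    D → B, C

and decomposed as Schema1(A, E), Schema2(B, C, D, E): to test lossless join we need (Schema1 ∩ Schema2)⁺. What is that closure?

Schema1 ∩ Schema2 = {E}.
E → A applies, adding A
A → B, D applies, adding B, D
D → B, C applies, adding C
Closure: {A, B, C, D, E}.

A, B, C, D, E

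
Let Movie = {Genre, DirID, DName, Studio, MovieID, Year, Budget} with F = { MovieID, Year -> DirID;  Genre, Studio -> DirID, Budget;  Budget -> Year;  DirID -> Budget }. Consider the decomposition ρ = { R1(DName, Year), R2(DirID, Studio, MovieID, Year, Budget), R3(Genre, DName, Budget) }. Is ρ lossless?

No

Chase test. Columns are Genre, DirID, DName, Studio, MovieID, Year, Budget; row i has aⱼ where attribute j ∈ Ri, else bᵢⱼ.
Initial tableau (one row per fragment):
  row 1: b11 b12 a3 b14 b15 a6 b17
  row 2: b21 a2 b23 a4 a5 a6 a7
  row 3: a1 b32 a3 b34 b35 b36 a7
Rows 2 and 3 agree on Budget; apply Budget→Year and equate their Year entries.
No row becomes fully distinguished — the join is lossy.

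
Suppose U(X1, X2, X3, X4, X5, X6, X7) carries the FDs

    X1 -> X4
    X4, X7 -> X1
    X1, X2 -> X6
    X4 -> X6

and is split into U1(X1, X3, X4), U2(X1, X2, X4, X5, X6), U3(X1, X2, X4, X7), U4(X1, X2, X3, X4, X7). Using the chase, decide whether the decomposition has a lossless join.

Chase test. Columns are X1, X2, X3, X4, X5, X6, X7; row i has aⱼ where attribute j ∈ Ui, else bᵢⱼ.
Initial tableau (one row per fragment):
  row 1: a1 b12 a3 a4 b15 b16 b17
  row 2: a1 a2 b23 a4 a5 a6 b27
  row 3: a1 a2 b33 a4 b35 b36 a7
  row 4: a1 a2 a3 a4 b45 b46 a7
Rows 2 and 3 agree on X1, X2; apply X1, X2→X6 and equate their X6 entries.
Rows 2 and 4 agree on X1, X2; apply X1, X2→X6 and equate their X6 entries.
Rows 1 and 2 agree on X4; apply X4→X6 and equate their X6 entries.
No row becomes fully distinguished — the join is lossy.

No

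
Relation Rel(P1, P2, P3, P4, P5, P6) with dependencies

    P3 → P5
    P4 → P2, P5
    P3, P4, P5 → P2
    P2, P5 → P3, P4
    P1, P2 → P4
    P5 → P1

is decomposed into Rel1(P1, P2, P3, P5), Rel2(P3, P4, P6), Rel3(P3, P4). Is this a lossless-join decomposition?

Chase test. Columns are P1, P2, P3, P4, P5, P6; row i has aⱼ where attribute j ∈ Reli, else bᵢⱼ.
Initial tableau (one row per fragment):
  row 1: a1 a2 a3 b14 a5 b16
  row 2: b21 b22 a3 a4 b25 a6
  row 3: b31 b32 a3 a4 b35 b36
Rows 1 and 2 agree on P3; apply P3→P5 and equate their P5 entries.
Rows 1 and 3 agree on P3; apply P3→P5 and equate their P5 entries.
Rows 2 and 3 agree on P4; apply P4→P2, P5 and equate their P2, P5 entries.
Rows 1 and 2 agree on P5; apply P5→P1 and equate their P1 entries.
Rows 1 and 3 agree on P5; apply P5→P1 and equate their P1 entries.
No row becomes fully distinguished — the join is lossy.

No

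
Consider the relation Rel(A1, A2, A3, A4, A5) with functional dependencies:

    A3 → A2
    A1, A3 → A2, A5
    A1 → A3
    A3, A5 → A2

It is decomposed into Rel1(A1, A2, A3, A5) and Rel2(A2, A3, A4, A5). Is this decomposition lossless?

Common attributes: Rel1 ∩ Rel2 = {A2, A3, A5}.
No dependency enlarges {A2, A3, A5}, so (A2, A3, A5)⁺ = {A2, A3, A5}.
The closure contains neither all of Rel1 = {A1, A2, A3, A5} nor all of Rel2 = {A2, A3, A4, A5}, so the common attributes are not a superkey of either fragment. The join is lossy.

No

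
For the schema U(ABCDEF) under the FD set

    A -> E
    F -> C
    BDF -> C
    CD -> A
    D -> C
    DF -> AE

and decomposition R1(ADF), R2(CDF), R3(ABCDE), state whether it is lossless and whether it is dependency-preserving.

Lossless test (chase): Rows 1 and 3 agree on A; apply A→E and equate their E entries. Rows 1 and 2 agree on F; apply F→C and equate their C entries. Rows 1 and 2 agree on CD; apply CD→A and equate their A entries. Rows 1 and 2 agree on DF; apply DF→AE and equate their AE entries. No row becomes fully distinguished — the join is lossy.
Dependency preservation: BDF → C; DF → AE are not contained in any single fragment, but the restricted closure of each left-hand side across the fragments still reaches the right-hand side; the remaining FDs each lie inside some fragment. All dependencies are preserved.

lossy but dependency-preserving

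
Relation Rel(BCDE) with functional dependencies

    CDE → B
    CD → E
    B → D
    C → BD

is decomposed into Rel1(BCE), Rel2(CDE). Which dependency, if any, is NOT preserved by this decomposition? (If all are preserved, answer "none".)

Check B → D: no single fragment contains all of {BD}, and the restricted closure of {B} across the fragments never reaches {D}.
CDE → B is preserved.
CD → E is preserved.
C → BD is preserved.

B → D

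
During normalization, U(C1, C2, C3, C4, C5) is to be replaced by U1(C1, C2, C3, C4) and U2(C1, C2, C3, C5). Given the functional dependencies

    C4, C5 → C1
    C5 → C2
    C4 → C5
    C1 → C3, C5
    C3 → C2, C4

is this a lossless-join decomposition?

Common attributes: U1 ∩ U2 = {C1, C2, C3}.
Closure of {C1, C2, C3}: C1 → C3, C5 applies, adding C5; C3 → C2, C4 applies, adding C4. So (C1, C2, C3)⁺ = {C1, C2, C3, C4, C5}.
This closure contains every attribute of U1, so U1 ∩ U2 → U1. The join is lossless.

Yes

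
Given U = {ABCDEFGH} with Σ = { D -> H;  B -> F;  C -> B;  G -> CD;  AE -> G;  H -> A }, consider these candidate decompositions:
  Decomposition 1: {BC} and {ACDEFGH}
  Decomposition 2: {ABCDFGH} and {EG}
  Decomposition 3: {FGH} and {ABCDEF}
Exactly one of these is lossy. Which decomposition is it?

Decomposition 1: common = {C}, closure = {BCF} → lossless.
Decomposition 2: common = {G}, closure = {ABCDFGH} → lossless.
Decomposition 3: common = {F}, closure = {F} → lossy.

Decomposition 3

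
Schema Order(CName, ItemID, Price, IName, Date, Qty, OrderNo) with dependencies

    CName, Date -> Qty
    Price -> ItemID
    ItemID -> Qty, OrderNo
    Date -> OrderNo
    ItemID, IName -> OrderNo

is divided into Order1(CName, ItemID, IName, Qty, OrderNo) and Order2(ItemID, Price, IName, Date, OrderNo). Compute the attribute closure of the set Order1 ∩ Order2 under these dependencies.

ItemID, IName, Qty, OrderNo

Order1 ∩ Order2 = {ItemID, IName, OrderNo}.
ItemID → Qty, OrderNo applies, adding Qty
Closure: {ItemID, IName, Qty, OrderNo}.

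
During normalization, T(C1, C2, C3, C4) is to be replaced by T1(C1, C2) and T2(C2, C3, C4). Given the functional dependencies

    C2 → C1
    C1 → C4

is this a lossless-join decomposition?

Yes

Common attributes: T1 ∩ T2 = {C2}.
Closure of {C2}: C2 → C1 applies, adding C1; C1 → C4 applies, adding C4. So (C2)⁺ = {C1, C2, C4}.
This closure contains every attribute of T1, so T1 ∩ T2 → T1. The join is lossless.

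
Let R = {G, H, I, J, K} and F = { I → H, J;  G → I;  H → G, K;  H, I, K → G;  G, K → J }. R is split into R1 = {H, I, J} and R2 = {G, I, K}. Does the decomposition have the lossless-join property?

Yes

Common attributes: R1 ∩ R2 = {I}.
Closure of {I}: I → H, J applies, adding H, J; H → G, K applies, adding G, K. So (I)⁺ = {G, H, I, J, K}.
This closure contains every attribute of R1, so R1 ∩ R2 → R1. The join is lossless.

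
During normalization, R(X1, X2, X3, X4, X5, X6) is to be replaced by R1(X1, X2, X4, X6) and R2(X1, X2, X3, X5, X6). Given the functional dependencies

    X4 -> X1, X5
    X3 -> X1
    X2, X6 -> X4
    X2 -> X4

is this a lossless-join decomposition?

Yes

Common attributes: R1 ∩ R2 = {X1, X2, X6}.
Closure of {X1, X2, X6}: X2, X6 → X4 applies, adding X4; X4 → X1, X5 applies, adding X5. So (X1, X2, X6)⁺ = {X1, X2, X4, X5, X6}.
This closure contains every attribute of R1, so R1 ∩ R2 → R1. The join is lossless.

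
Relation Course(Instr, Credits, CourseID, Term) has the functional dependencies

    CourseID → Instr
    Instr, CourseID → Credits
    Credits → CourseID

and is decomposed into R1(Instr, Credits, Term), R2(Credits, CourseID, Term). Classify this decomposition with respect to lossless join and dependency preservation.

lossless and dependency-preserving

Lossless test: (Credits, Term)⁺ = {Instr, Credits, CourseID, Term}, which contains all of one fragment — lossless.
Dependency preservation: CourseID → Instr; Instr, CourseID → Credits are not contained in any single fragment, but the restricted closure of each left-hand side across the fragments still reaches the right-hand side; the remaining FDs each lie inside some fragment. All dependencies are preserved.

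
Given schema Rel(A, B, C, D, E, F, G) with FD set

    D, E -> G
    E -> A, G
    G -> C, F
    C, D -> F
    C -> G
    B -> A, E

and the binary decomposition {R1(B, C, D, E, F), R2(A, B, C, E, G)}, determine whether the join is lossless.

Yes

Common attributes: R1 ∩ R2 = {B, C, E}.
Closure of {B, C, E}: E → A, G applies, adding A, G; G → C, F applies, adding F. So (B, C, E)⁺ = {A, B, C, E, F, G}.
This closure contains every attribute of R2, so R1 ∩ R2 → R2. The join is lossless.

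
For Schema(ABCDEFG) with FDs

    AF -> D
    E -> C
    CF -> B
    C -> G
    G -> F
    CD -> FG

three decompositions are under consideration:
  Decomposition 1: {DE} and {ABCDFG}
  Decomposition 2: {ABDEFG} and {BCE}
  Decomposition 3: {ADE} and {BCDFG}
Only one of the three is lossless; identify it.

Decomposition 2

Decomposition 1: common = {D}, closure = {D} → lossy.
Decomposition 2: common = {BE}, closure = {BCEFG} → lossless.
Decomposition 3: common = {D}, closure = {D} → lossy.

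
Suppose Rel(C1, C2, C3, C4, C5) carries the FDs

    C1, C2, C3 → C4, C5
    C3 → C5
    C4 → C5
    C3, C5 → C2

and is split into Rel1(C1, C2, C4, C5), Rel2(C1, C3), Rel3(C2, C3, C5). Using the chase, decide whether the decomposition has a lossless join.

No

Chase test. Columns are C1, C2, C3, C4, C5; row i has aⱼ where attribute j ∈ Reli, else bᵢⱼ.
Initial tableau (one row per fragment):
  row 1: a1 a2 b13 a4 a5
  row 2: a1 b22 a3 b24 b25
  row 3: b31 a2 a3 b34 a5
Rows 2 and 3 agree on C3; apply C3→C5 and equate their C5 entries.
Rows 2 and 3 agree on C3, C5; apply C3, C5→C2 and equate their C2 entries.
No row becomes fully distinguished — the join is lossy.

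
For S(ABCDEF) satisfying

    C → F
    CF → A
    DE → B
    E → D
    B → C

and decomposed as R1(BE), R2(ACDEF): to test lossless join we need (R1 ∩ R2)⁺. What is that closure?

ABCDEF

R1 ∩ R2 = {E}.
E → D applies, adding D
DE → B applies, adding B
B → C applies, adding C
C → F applies, adding F
CF → A applies, adding A
Closure: {ABCDEF}.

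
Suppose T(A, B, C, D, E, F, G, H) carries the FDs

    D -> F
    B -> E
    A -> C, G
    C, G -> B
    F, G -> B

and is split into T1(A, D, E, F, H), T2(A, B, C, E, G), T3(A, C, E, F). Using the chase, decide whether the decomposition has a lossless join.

Chase test. Columns are A, B, C, D, E, F, G, H; row i has aⱼ where attribute j ∈ Ti, else bᵢⱼ.
Initial tableau (one row per fragment):
  row 1: a1 b12 b13 a4 a5 a6 b17 a8
  row 2: a1 a2 a3 b24 a5 b26 a7 b28
  row 3: a1 b32 a3 b34 a5 a6 b37 b38
Rows 1 and 2 agree on A; apply A→C, G and equate their C, G entries.
Rows 1 and 3 agree on A; apply A→C, G and equate their C, G entries.
Rows 1 and 2 agree on C, G; apply C, G→B and equate their B entries.
Rows 1 and 3 agree on C, G; apply C, G→B and equate their B entries.
Row 1 is now all distinguished symbols — the join is lossless.

Yes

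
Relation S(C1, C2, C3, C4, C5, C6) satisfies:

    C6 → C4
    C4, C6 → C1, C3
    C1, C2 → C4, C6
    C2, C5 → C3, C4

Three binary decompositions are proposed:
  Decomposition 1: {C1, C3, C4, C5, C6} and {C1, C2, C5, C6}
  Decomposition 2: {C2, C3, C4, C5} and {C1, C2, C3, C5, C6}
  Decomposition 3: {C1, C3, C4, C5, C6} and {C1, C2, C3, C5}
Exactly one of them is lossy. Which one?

Decomposition 3

Decomposition 1: common = {C1, C5, C6}, closure = {C1, C3, C4, C5, C6} → lossless.
Decomposition 2: common = {C2, C3, C5}, closure = {C2, C3, C4, C5} → lossless.
Decomposition 3: common = {C1, C3, C5}, closure = {C1, C3, C5} → lossy.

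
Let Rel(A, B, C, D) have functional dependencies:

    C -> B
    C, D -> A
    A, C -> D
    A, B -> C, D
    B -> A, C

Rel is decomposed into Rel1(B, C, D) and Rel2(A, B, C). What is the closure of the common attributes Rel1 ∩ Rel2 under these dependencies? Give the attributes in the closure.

A, B, C, D

Rel1 ∩ Rel2 = {B, C}.
B → A, C applies, adding A
A, C → D applies, adding D
Closure: {A, B, C, D}.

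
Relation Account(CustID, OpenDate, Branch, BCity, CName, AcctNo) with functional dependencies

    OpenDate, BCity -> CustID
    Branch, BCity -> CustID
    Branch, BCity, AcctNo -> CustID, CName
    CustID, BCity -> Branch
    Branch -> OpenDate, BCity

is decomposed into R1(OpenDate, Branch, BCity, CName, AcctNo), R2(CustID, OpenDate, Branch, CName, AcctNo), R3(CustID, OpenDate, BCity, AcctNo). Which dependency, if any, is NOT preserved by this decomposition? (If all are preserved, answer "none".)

OpenDate, BCity → CustID lies within R3.
Branch, BCity → CustID: restricted closure across fragments reaches CustID.
Branch, BCity, AcctNo → CustID, CName: restricted closure across fragments reaches CustID, CName.
CustID, BCity → Branch: restricted closure across fragments reaches Branch.
Branch → OpenDate, BCity lies within R1.
Every dependency is enforceable on the fragments, so the decomposition is dependency-preserving.

none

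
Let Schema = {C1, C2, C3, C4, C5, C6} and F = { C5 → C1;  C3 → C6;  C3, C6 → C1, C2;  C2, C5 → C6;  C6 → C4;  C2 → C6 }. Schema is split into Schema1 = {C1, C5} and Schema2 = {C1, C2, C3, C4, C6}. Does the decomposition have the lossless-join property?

No

Common attributes: Schema1 ∩ Schema2 = {C1}.
No dependency enlarges {C1}, so (C1)⁺ = {C1}.
The closure contains neither all of Schema1 = {C1, C5} nor all of Schema2 = {C1, C2, C3, C4, C6}, so the common attributes are not a superkey of either fragment. The join is lossy.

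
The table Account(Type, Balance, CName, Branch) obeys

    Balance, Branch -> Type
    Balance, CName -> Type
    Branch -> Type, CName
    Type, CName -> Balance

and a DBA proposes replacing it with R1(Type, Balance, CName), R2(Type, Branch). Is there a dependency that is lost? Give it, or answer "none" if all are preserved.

Check Branch → Type, CName: no single fragment contains all of {Type, CName, Branch}, and the restricted closure of {Branch} across the fragments never reaches {Type, CName}.
Balance, Branch → Type is preserved.
Balance, CName → Type is preserved.
Type, CName → Balance is preserved.

Branch -> Type, CName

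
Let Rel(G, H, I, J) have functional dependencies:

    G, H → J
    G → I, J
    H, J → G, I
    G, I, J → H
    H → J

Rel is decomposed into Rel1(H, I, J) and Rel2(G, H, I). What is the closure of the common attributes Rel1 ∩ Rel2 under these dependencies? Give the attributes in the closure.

G, H, I, J

Rel1 ∩ Rel2 = {H, I}.
H → J applies, adding J
H, J → G, I applies, adding G
Closure: {G, H, I, J}.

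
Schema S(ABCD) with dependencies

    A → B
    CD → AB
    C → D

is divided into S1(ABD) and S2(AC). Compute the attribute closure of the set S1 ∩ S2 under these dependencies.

AB

S1 ∩ S2 = {A}.
A → B applies, adding B
Closure: {AB}.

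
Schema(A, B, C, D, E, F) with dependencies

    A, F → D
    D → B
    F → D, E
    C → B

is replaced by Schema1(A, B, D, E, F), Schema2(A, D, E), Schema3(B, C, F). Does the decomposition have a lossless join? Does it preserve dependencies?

Lossless test (chase): Rows 1 and 2 agree on D; apply D→B and equate their B entries. Rows 1 and 3 agree on F; apply F→D, E and equate their D, E entries. No row becomes fully distinguished — the join is lossy.
Dependency preservation: every FD's attributes lie within a single fragment, so each can be enforced locally — preserved.

lossy but dependency-preserving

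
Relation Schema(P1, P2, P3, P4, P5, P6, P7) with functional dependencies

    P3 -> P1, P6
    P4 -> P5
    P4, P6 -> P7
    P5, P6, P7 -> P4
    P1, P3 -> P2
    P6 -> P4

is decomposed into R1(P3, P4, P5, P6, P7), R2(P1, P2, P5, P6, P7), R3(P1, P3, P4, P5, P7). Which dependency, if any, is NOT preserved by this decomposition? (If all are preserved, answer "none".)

Check P1, P3 → P2: no single fragment contains all of {P1, P2, P3}, and the restricted closure of {P1, P3} across the fragments never reaches {P2}.
P3 → P1, P6 is preserved.
P4 → P5 is preserved.
P4, P6 → P7 is preserved.
P5, P6, P7 → P4 is preserved.
P6 → P4 is preserved.

P1, P3 -> P2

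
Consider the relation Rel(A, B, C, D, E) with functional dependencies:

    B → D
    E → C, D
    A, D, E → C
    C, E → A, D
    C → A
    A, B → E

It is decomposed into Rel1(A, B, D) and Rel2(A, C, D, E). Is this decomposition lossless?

No

Common attributes: Rel1 ∩ Rel2 = {A, D}.
No dependency enlarges {A, D}, so (A, D)⁺ = {A, D}.
The closure contains neither all of Rel1 = {A, B, D} nor all of Rel2 = {A, C, D, E}, so the common attributes are not a superkey of either fragment. The join is lossy.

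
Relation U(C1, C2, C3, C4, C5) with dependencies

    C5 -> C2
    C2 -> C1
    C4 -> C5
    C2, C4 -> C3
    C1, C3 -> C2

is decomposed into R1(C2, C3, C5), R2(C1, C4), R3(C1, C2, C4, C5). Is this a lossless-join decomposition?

No

Chase test. Columns are C1, C2, C3, C4, C5; row i has aⱼ where attribute j ∈ Ri, else bᵢⱼ.
Initial tableau (one row per fragment):
  row 1: b11 a2 a3 b14 a5
  row 2: a1 b22 b23 a4 b25
  row 3: a1 a2 b33 a4 a5
Rows 1 and 3 agree on C2; apply C2→C1 and equate their C1 entries.
Rows 2 and 3 agree on C4; apply C4→C5 and equate their C5 entries.
Rows 1 and 2 agree on C5; apply C5→C2 and equate their C2 entries.
Rows 2 and 3 agree on C2, C4; apply C2, C4→C3 and equate their C3 entries.
No row becomes fully distinguished — the join is lossy.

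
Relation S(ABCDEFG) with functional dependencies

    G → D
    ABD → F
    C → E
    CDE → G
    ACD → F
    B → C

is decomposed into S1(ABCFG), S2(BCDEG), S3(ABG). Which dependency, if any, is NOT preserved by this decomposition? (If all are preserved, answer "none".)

G → D lies within S2.
ABD → F: restricted closure across fragments reaches F.
C → E lies within S2.
CDE → G lies within S2.
ACD → F: restricted closure across fragments reaches F.
B → C lies within S1.
Every dependency is enforceable on the fragments, so the decomposition is dependency-preserving.

none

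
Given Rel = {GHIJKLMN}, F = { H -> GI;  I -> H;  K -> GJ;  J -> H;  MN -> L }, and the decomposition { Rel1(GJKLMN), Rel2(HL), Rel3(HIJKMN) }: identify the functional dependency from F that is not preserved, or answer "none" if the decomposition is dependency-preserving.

Check H → GI: no single fragment contains all of {GHI}, and the restricted closure of {H} across the fragments never reaches {GI}.
I → H is preserved.
K → GJ is preserved.
J → H is preserved.
MN → L is preserved.

H -> GI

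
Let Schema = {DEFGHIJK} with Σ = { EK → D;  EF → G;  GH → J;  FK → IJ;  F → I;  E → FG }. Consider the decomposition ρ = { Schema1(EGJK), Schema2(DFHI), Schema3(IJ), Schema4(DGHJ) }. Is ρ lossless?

Chase test. Columns are DEFGHIJK; row i has aⱼ where attribute j ∈ Schemai, else bᵢⱼ.
Initial tableau (one row per fragment):
  row 1: b11 a2 b13 a4 b15 b16 a7 a8
  row 2: a1 b22 a3 b24 a5 a6 b27 b28
  row 3: b31 b32 b33 b34 b35 a6 a7 b38
  row 4: a1 b42 b43 a4 a5 b46 a7 b48
No row becomes fully distinguished — the join is lossy.

No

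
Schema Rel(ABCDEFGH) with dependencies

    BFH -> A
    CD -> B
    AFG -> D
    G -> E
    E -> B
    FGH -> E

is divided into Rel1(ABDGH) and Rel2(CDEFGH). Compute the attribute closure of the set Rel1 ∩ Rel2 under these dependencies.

BDEGH

Rel1 ∩ Rel2 = {DGH}.
G → E applies, adding E
E → B applies, adding B
Closure: {BDEGH}.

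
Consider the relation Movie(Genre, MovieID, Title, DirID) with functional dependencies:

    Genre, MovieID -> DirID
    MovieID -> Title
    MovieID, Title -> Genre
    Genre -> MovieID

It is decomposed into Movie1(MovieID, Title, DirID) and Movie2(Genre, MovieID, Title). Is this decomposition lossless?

Yes

Common attributes: Movie1 ∩ Movie2 = {MovieID, Title}.
Closure of {MovieID, Title}: MovieID, Title → Genre applies, adding Genre; Genre, MovieID → DirID applies, adding DirID. So (MovieID, Title)⁺ = {Genre, MovieID, Title, DirID}.
This closure contains every attribute of Movie1, so Movie1 ∩ Movie2 → Movie1. The join is lossless.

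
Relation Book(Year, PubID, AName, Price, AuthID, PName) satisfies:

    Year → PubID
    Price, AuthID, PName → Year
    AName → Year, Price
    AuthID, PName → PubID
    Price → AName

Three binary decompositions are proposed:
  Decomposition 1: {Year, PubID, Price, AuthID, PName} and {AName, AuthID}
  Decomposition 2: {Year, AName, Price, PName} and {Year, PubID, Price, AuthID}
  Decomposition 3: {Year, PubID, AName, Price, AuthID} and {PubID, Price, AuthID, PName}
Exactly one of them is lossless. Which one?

Decomposition 1: common = {AuthID}, closure = {AuthID} → lossy.
Decomposition 2: common = {Year, Price}, closure = {Year, PubID, AName, Price} → lossy.
Decomposition 3: common = {PubID, Price, AuthID}, closure = {Year, PubID, AName, Price, AuthID} → lossless.

Decomposition 3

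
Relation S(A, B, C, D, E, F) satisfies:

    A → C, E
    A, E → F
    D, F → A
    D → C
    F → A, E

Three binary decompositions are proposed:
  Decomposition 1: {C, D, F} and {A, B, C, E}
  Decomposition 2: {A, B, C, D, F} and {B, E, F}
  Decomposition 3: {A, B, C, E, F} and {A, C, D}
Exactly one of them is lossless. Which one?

Decomposition 2

Decomposition 1: common = {C}, closure = {C} → lossy.
Decomposition 2: common = {B, F}, closure = {A, B, C, E, F} → lossless.
Decomposition 3: common = {A, C}, closure = {A, C, E, F} → lossy.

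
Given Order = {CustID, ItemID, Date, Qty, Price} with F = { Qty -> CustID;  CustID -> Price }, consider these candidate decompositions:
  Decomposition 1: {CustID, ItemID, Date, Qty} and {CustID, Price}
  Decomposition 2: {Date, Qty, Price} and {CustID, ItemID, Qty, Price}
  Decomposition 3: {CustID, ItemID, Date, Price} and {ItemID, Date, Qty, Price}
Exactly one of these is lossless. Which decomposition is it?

Decomposition 1: common = {CustID}, closure = {CustID, Price} → lossless.
Decomposition 2: common = {Qty, Price}, closure = {CustID, Qty, Price} → lossy.
Decomposition 3: common = {ItemID, Date, Price}, closure = {ItemID, Date, Price} → lossy.

Decomposition 1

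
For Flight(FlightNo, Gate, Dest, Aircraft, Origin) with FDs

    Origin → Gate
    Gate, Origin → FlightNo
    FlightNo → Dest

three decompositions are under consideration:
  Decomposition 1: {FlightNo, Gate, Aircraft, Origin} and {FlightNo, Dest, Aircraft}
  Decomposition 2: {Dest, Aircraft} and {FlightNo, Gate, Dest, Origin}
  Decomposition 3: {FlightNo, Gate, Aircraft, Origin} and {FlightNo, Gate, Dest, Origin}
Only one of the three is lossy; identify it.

Decomposition 1: common = {FlightNo, Aircraft}, closure = {FlightNo, Dest, Aircraft} → lossless.
Decomposition 2: common = {Dest}, closure = {Dest} → lossy.
Decomposition 3: common = {FlightNo, Gate, Origin}, closure = {FlightNo, Gate, Dest, Origin} → lossless.

Decomposition 2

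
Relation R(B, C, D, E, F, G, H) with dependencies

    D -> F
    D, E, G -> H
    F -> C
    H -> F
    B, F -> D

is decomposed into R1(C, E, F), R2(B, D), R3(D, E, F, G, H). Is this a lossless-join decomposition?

No

Chase test. Columns are B, C, D, E, F, G, H; row i has aⱼ where attribute j ∈ Ri, else bᵢⱼ.
Initial tableau (one row per fragment):
  row 1: b11 a2 b13 a4 a5 b16 b17
  row 2: a1 b22 a3 b24 b25 b26 b27
  row 3: b31 b32 a3 a4 a5 a6 a7
Rows 2 and 3 agree on D; apply D→F and equate their F entries.
Rows 1 and 2 agree on F; apply F→C and equate their C entries.
Rows 1 and 3 agree on F; apply F→C and equate their C entries.
No row becomes fully distinguished — the join is lossy.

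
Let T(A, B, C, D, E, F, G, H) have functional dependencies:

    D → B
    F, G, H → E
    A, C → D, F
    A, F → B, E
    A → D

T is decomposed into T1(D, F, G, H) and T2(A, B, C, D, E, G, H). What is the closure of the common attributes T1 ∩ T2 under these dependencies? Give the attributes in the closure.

T1 ∩ T2 = {D, G, H}.
D → B applies, adding B
Closure: {B, D, G, H}.

B, D, G, H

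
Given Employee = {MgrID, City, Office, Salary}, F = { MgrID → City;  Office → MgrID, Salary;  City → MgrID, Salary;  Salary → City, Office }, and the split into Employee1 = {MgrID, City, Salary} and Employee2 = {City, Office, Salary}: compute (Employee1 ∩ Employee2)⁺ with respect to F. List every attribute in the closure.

Employee1 ∩ Employee2 = {City, Salary}.
City → MgrID, Salary applies, adding MgrID
Salary → City, Office applies, adding Office
Closure: {MgrID, City, Office, Salary}.

MgrID, City, Office, Salary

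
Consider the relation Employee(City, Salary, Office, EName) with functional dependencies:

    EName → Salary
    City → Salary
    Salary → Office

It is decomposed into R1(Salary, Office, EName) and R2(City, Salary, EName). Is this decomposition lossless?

Yes

Common attributes: R1 ∩ R2 = {Salary, EName}.
Closure of {Salary, EName}: Salary → Office applies, adding Office. So (Salary, EName)⁺ = {Salary, Office, EName}.
This closure contains every attribute of R1, so R1 ∩ R2 → R1. The join is lossless.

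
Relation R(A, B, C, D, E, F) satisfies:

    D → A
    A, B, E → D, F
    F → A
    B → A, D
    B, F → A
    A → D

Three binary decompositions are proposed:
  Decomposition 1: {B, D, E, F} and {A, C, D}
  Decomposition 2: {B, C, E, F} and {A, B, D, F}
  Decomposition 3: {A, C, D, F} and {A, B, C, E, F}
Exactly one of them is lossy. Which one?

Decomposition 1: common = {D}, closure = {A, D} → lossy.
Decomposition 2: common = {B, F}, closure = {A, B, D, F} → lossless.
Decomposition 3: common = {A, C, F}, closure = {A, C, D, F} → lossless.

Decomposition 1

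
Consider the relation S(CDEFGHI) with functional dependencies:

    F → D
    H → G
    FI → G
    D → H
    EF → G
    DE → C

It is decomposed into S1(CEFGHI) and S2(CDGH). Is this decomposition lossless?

Common attributes: S1 ∩ S2 = {CGH}.
No dependency enlarges {CGH}, so (CGH)⁺ = {CGH}.
The closure contains neither all of S1 = {CEFGHI} nor all of S2 = {CDGH}, so the common attributes are not a superkey of either fragment. The join is lossy.

No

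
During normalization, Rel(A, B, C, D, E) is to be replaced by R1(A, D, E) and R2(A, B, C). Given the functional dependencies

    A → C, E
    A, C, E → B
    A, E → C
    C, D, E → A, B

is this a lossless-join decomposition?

Common attributes: R1 ∩ R2 = {A}.
Closure of {A}: A → C, E applies, adding C, E; A, C, E → B applies, adding B. So (A)⁺ = {A, B, C, E}.
This closure contains every attribute of R2, so R1 ∩ R2 → R2. The join is lossless.

Yes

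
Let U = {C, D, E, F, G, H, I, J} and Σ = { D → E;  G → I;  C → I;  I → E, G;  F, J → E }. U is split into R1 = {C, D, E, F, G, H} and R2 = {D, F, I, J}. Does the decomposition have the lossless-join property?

Common attributes: R1 ∩ R2 = {D, F}.
Closure of {D, F}: D → E applies, adding E. So (D, F)⁺ = {D, E, F}.
The closure contains neither all of R1 = {C, D, E, F, G, H} nor all of R2 = {D, F, I, J}, so the common attributes are not a superkey of either fragment. The join is lossy.

No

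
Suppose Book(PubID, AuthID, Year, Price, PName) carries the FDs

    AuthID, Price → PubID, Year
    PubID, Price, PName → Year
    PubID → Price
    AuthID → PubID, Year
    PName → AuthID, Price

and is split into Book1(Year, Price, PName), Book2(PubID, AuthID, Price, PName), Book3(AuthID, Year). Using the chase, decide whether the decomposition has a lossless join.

Yes

Chase test. Columns are PubID, AuthID, Year, Price, PName; row i has aⱼ where attribute j ∈ Booki, else bᵢⱼ.
Initial tableau (one row per fragment):
  row 1: b11 b12 a3 a4 a5
  row 2: a1 a2 b23 a4 a5
  row 3: b31 a2 a3 b34 b35
Rows 2 and 3 agree on AuthID; apply AuthID→PubID, Year and equate their PubID, Year entries.
Rows 1 and 2 agree on PName; apply PName→AuthID, Price and equate their AuthID, Price entries.
Rows 1 and 2 agree on AuthID, Price; apply AuthID, Price→PubID, Year and equate their PubID, Year entries.
Rows 1 and 3 agree on PubID; apply PubID→Price and equate their Price entries.
Row 1 is now all distinguished symbols — the join is lossless.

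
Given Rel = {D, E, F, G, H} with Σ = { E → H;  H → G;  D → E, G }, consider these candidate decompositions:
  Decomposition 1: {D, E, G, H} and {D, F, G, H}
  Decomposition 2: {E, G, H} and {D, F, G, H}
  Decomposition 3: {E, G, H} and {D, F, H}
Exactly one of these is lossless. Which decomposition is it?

Decomposition 1

Decomposition 1: common = {D, G, H}, closure = {D, E, G, H} → lossless.
Decomposition 2: common = {G, H}, closure = {G, H} → lossy.
Decomposition 3: common = {H}, closure = {G, H} → lossy.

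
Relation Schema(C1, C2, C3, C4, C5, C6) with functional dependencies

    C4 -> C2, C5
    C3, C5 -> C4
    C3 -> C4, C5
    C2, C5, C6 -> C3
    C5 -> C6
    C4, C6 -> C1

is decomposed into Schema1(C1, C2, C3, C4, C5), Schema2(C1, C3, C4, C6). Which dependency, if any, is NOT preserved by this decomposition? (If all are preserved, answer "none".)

C5 -> C6

Check C5 → C6: no single fragment contains all of {C5, C6}, and the restricted closure of {C5} across the fragments never reaches {C6}.
C4 → C2, C5 is preserved.
C3, C5 → C4 is preserved.
C3 → C4, C5 is preserved.
C2, C5, C6 → C3 is preserved.
C4, C6 → C1 is preserved.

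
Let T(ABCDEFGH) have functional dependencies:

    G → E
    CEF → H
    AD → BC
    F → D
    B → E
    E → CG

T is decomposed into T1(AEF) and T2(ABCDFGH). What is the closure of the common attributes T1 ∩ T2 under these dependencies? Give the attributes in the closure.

ABCDEFGH

T1 ∩ T2 = {AF}.
F → D applies, adding D
AD → BC applies, adding BC
B → E applies, adding E
E → CG applies, adding G
CEF → H applies, adding H
Closure: {ABCDEFGH}.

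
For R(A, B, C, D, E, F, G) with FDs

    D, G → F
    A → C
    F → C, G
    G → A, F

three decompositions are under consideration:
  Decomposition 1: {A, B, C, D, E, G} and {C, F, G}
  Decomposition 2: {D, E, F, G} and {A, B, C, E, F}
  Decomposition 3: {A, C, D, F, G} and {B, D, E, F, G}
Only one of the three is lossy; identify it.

Decomposition 1: common = {C, G}, closure = {A, C, F, G} → lossless.
Decomposition 2: common = {E, F}, closure = {A, C, E, F, G} → lossy.
Decomposition 3: common = {D, F, G}, closure = {A, C, D, F, G} → lossless.

Decomposition 2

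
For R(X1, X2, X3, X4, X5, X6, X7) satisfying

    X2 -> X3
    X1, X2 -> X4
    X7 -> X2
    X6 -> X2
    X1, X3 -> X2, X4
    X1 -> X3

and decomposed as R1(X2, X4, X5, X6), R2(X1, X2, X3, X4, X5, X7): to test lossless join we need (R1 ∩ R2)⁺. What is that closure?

X2, X3, X4, X5

R1 ∩ R2 = {X2, X4, X5}.
X2 → X3 applies, adding X3
Closure: {X2, X3, X4, X5}.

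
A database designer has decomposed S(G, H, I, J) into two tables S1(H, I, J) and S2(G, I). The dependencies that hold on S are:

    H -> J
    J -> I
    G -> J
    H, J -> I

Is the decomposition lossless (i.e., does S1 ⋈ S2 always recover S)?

No

Common attributes: S1 ∩ S2 = {I}.
No dependency enlarges {I}, so (I)⁺ = {I}.
The closure contains neither all of S1 = {H, I, J} nor all of S2 = {G, I}, so the common attributes are not a superkey of either fragment. The join is lossy.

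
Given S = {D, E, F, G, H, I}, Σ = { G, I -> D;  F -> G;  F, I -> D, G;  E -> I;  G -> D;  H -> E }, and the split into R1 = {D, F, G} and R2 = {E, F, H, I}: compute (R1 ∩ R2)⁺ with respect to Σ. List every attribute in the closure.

R1 ∩ R2 = {F}.
F → G applies, adding G
G → D applies, adding D
Closure: {D, F, G}.

D, F, G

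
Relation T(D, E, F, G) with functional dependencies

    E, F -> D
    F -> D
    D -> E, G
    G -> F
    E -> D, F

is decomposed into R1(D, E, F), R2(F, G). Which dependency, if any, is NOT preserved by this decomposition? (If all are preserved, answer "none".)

E, F → D lies within R1.
F → D lies within R1.
D → E, G: restricted closure across fragments reaches E, G.
G → F lies within R2.
E → D, F lies within R1.
Every dependency is enforceable on the fragments, so the decomposition is dependency-preserving.

none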